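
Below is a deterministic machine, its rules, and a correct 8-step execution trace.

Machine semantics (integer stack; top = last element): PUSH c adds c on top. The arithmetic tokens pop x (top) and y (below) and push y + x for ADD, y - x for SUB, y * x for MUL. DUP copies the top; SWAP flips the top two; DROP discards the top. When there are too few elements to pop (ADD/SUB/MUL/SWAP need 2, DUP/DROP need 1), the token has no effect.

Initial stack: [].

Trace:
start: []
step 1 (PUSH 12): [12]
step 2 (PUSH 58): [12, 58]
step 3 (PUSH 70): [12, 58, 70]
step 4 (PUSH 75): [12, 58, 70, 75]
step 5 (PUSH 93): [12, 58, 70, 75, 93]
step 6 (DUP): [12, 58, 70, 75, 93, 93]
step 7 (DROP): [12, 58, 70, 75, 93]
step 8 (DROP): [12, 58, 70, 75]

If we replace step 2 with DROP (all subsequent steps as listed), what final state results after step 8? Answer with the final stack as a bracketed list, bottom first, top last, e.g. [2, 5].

[70, 75]

(re-executing from step 2 with the substitution; state before step 2: [12])
step 2 (DROP): []
step 3 (PUSH 70): [70]
step 4 (PUSH 75): [70, 75]
step 5 (PUSH 93): [70, 75, 93]
step 6 (DUP): [70, 75, 93, 93]
step 7 (DROP): [70, 75, 93]
step 8 (DROP): [70, 75]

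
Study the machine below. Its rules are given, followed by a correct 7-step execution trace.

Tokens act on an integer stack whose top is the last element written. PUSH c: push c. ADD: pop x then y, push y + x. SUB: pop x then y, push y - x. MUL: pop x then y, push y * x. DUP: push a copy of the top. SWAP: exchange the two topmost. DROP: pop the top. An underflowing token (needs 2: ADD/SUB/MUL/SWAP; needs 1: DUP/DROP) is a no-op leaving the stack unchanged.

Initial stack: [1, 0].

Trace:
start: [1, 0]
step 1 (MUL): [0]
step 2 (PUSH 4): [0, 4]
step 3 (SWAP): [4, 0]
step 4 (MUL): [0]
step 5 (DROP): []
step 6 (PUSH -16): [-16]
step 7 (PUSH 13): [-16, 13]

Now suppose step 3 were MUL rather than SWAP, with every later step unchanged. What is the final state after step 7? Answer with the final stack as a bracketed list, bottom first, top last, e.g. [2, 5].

[-16, 13]

(re-executing from step 3 with the substitution; state before step 3: [0, 4])
step 3 (MUL): [0]
step 4 (MUL): [0]
step 5 (DROP): []
step 6 (PUSH -16): [-16]
step 7 (PUSH 13): [-16, 13]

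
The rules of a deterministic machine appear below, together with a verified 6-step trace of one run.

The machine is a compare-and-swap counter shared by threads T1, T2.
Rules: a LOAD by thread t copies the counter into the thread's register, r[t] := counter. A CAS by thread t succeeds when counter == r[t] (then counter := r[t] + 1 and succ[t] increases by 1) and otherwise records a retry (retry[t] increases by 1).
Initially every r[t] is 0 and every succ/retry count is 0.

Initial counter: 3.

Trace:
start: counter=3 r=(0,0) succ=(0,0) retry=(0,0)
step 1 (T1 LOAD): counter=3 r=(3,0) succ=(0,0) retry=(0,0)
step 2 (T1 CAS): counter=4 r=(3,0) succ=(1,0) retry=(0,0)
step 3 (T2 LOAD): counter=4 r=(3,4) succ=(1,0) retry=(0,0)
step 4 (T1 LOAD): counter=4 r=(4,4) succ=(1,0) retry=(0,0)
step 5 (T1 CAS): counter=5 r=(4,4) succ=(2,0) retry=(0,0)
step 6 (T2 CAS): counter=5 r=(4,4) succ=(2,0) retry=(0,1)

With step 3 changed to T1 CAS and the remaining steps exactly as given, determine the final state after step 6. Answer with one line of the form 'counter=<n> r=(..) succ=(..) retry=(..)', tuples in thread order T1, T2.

(re-executing from step 3 with the substitution; state before step 3: counter=4 r=(3,0) succ=(1,0) retry=(0,0))
step 3 (T1 CAS): counter=4 r=(3,0) succ=(1,0) retry=(1,0)
step 4 (T1 LOAD): counter=4 r=(4,0) succ=(1,0) retry=(1,0)
step 5 (T1 CAS): counter=5 r=(4,0) succ=(2,0) retry=(1,0)
step 6 (T2 CAS): counter=5 r=(4,0) succ=(2,0) retry=(1,1)

counter=5 r=(4,0) succ=(2,0) retry=(1,1)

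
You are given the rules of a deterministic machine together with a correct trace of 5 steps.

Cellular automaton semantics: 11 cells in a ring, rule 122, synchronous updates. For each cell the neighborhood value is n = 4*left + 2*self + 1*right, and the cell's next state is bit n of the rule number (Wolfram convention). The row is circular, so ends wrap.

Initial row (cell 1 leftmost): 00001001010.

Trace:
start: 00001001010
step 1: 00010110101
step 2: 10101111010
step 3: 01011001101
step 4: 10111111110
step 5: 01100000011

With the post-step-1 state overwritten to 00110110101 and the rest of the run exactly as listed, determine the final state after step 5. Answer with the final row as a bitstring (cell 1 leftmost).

state after step 1 := 00110110101
step 2: 11111111010
step 3: 10000001101
step 4: 11000011111
step 5: 01100110000

01100110000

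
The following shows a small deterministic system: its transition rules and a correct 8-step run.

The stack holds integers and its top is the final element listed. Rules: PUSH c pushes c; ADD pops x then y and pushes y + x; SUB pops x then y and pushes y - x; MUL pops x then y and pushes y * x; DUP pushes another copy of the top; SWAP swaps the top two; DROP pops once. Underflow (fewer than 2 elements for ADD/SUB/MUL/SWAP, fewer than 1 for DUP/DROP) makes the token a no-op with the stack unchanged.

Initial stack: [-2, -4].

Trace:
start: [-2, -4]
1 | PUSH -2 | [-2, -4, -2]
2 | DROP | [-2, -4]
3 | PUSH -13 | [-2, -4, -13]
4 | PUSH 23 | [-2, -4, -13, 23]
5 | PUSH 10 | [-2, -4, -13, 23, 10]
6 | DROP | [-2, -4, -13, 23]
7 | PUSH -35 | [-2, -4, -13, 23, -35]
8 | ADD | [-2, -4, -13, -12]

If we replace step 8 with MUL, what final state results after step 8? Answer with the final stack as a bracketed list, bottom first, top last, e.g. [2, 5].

(re-executing from step 8 with the substitution; state before step 8: [-2, -4, -13, 23, -35])
8 | MUL | [-2, -4, -13, -805]

[-2, -4, -13, -805]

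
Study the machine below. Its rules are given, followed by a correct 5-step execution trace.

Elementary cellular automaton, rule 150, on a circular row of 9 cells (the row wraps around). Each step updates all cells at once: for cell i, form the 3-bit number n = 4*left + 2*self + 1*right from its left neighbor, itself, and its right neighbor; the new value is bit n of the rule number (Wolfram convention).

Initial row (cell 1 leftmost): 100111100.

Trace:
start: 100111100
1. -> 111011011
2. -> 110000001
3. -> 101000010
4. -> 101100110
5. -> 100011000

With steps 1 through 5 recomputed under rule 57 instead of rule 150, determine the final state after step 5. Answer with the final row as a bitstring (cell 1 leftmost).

001010101

(re-executing steps 1..5 under rule 57; state before step 1: 100111100)
1. -> 010100010
2. -> 001011001
3. -> 100110100
4. -> 010101010
5. -> 001010101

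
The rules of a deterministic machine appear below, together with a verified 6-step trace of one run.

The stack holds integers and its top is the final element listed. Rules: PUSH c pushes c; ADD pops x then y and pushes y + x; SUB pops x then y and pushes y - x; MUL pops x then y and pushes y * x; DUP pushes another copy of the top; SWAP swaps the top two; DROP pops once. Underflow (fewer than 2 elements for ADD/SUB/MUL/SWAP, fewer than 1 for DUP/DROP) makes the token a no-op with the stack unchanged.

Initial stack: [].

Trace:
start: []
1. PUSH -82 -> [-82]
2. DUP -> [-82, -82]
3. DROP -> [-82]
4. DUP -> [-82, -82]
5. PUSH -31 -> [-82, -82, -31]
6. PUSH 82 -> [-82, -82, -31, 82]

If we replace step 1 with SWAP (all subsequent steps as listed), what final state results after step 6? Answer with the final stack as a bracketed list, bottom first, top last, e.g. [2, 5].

[-31, 82]

(re-executing from step 1 with the substitution; state before step 1: [])
1. SWAP -> []
2. DUP -> []
3. DROP -> []
4. DUP -> []
5. PUSH -31 -> [-31]
6. PUSH 82 -> [-31, 82]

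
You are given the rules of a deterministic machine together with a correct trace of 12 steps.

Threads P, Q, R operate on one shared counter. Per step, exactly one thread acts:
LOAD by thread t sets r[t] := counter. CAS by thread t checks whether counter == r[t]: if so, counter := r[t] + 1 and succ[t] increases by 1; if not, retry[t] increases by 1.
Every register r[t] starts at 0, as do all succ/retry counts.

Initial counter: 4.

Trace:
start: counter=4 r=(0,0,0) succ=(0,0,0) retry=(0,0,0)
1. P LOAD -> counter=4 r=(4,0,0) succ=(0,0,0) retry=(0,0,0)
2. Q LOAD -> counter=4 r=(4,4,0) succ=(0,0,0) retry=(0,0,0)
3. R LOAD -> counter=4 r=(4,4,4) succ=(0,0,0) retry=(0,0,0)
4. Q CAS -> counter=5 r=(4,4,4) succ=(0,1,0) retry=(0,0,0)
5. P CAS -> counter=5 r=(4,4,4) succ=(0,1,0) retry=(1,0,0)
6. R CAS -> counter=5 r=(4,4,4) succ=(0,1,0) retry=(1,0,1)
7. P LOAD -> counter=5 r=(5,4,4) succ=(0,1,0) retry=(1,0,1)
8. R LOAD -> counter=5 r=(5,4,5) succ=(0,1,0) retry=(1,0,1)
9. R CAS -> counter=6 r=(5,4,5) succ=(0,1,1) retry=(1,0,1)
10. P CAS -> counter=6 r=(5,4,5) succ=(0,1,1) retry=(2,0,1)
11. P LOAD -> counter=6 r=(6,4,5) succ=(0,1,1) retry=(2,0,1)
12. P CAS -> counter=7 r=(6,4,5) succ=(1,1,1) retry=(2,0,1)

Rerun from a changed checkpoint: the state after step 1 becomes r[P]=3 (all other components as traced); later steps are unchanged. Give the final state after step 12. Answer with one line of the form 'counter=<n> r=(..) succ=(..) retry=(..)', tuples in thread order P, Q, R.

counter=7 r=(6,4,5) succ=(1,1,1) retry=(2,0,1)

state after step 1 := counter=4 r=(3,0,0) succ=(0,0,0) retry=(0,0,0)
2. Q LOAD -> counter=4 r=(3,4,0) succ=(0,0,0) retry=(0,0,0)
3. R LOAD -> counter=4 r=(3,4,4) succ=(0,0,0) retry=(0,0,0)
4. Q CAS -> counter=5 r=(3,4,4) succ=(0,1,0) retry=(0,0,0)
5. P CAS -> counter=5 r=(3,4,4) succ=(0,1,0) retry=(1,0,0)
6. R CAS -> counter=5 r=(3,4,4) succ=(0,1,0) retry=(1,0,1)
7. P LOAD -> counter=5 r=(5,4,4) succ=(0,1,0) retry=(1,0,1)
8. R LOAD -> counter=5 r=(5,4,5) succ=(0,1,0) retry=(1,0,1)
9. R CAS -> counter=6 r=(5,4,5) succ=(0,1,1) retry=(1,0,1)
10. P CAS -> counter=6 r=(5,4,5) succ=(0,1,1) retry=(2,0,1)
11. P LOAD -> counter=6 r=(6,4,5) succ=(0,1,1) retry=(2,0,1)
12. P CAS -> counter=7 r=(6,4,5) succ=(1,1,1) retry=(2,0,1)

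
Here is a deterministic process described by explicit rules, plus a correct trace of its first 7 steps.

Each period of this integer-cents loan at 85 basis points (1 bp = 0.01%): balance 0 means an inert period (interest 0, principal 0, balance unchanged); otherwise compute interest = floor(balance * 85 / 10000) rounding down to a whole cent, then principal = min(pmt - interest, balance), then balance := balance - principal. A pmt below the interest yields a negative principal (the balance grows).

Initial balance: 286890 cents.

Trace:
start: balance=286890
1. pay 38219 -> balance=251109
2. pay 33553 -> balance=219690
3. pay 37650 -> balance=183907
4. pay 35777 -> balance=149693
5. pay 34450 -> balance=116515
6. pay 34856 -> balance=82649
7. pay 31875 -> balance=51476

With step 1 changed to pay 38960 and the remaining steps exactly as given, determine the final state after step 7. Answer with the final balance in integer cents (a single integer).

(re-executing from step 1 with the substitution; state before step 1: balance=286890)
1. pay 38960 -> balance=250368
2. pay 33553 -> balance=218943
3. pay 37650 -> balance=183154
4. pay 35777 -> balance=148933
5. pay 34450 -> balance=115748
6. pay 34856 -> balance=81875
7. pay 31875 -> balance=50695

50695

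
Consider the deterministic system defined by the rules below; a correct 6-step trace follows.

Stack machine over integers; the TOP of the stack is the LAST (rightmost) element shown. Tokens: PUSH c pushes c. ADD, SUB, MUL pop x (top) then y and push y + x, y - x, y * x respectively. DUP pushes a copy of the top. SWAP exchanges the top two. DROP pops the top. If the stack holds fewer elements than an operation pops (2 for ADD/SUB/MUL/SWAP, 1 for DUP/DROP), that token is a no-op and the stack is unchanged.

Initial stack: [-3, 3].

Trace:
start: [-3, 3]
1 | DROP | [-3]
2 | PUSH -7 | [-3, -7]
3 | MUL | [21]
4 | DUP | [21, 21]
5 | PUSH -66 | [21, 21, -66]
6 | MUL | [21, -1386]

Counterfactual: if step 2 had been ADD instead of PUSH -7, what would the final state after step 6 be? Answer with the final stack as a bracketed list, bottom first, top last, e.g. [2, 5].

(re-executing from step 2 with the substitution; state before step 2: [-3])
2 | ADD | [-3]
3 | MUL | [-3]
4 | DUP | [-3, -3]
5 | PUSH -66 | [-3, -3, -66]
6 | MUL | [-3, 198]

[-3, 198]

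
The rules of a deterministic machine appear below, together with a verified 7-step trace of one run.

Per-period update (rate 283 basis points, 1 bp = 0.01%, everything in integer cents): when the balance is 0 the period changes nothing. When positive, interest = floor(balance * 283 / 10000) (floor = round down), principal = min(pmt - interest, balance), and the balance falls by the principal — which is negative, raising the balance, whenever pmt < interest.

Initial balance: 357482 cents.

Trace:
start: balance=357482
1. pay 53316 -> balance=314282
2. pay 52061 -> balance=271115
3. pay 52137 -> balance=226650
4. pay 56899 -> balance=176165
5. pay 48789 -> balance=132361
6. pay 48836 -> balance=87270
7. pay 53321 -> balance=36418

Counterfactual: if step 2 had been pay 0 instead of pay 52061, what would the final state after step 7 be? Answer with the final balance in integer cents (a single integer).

96275

(re-executing from step 2 with the substitution; state before step 2: balance=314282)
2. pay 0 -> balance=323176
3. pay 52137 -> balance=280184
4. pay 56899 -> balance=231214
5. pay 48789 -> balance=188968
6. pay 48836 -> balance=145479
7. pay 53321 -> balance=96275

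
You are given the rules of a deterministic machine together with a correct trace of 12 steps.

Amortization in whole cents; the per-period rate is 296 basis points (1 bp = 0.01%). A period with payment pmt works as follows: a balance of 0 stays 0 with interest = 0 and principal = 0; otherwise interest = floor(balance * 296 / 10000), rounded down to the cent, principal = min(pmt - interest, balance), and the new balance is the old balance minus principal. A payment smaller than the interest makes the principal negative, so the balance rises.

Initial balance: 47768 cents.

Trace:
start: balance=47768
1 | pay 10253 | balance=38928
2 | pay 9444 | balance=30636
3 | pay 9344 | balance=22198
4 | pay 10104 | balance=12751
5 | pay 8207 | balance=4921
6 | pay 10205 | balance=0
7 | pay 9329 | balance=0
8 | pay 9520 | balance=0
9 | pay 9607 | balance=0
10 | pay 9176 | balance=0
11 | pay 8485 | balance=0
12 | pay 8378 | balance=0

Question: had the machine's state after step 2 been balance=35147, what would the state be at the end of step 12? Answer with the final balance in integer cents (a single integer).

state after step 2 := balance=35147
3 | pay 9344 | balance=26843
4 | pay 10104 | balance=17533
5 | pay 8207 | balance=9844
6 | pay 10205 | balance=0
7 | pay 9329 | balance=0
8 | pay 9520 | balance=0
9 | pay 9607 | balance=0
10 | pay 9176 | balance=0
11 | pay 8485 | balance=0
12 | pay 8378 | balance=0

0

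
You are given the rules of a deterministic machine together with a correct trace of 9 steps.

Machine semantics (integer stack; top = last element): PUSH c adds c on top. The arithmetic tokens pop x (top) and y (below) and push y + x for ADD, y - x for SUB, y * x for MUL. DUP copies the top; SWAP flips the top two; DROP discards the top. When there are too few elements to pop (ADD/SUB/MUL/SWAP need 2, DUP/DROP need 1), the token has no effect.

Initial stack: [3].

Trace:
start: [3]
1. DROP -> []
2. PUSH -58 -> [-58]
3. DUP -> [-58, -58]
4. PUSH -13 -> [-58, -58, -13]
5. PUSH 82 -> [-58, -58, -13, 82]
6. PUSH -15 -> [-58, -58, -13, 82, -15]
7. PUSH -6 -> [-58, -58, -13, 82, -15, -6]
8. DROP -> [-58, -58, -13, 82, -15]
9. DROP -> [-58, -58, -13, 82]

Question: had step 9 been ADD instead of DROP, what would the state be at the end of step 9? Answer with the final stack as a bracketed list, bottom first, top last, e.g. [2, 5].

[-58, -58, -13, 67]

(re-executing from step 9 with the substitution; state before step 9: [-58, -58, -13, 82, -15])
9. ADD -> [-58, -58, -13, 67]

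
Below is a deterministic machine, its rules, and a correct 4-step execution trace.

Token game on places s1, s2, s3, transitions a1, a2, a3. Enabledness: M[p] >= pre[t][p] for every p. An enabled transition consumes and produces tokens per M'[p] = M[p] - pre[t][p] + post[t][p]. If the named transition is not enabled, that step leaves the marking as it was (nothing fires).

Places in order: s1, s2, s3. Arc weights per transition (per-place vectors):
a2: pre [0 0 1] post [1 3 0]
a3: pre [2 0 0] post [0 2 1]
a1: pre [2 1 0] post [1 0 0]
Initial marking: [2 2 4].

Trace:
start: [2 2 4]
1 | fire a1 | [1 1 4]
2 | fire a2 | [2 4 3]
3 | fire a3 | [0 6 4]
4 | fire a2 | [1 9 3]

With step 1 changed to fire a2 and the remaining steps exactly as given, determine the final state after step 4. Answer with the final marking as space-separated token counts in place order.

(re-executing from step 1 with the substitution; state before step 1: [2 2 4])
1 | fire a2 | [3 5 3]
2 | fire a2 | [4 8 2]
3 | fire a3 | [2 10 3]
4 | fire a2 | [3 13 2]

3 13 2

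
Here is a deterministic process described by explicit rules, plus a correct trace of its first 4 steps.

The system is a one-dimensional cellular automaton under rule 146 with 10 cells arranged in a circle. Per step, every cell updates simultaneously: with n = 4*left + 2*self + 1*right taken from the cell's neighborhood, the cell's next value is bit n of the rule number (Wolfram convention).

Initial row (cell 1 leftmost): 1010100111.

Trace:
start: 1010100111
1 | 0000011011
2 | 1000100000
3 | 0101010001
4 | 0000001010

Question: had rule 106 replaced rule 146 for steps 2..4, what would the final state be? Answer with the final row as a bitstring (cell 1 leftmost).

(re-executing steps 2..4 under rule 106; state before step 2: 0000011011)
2 | 0000111111
3 | 0001100001
4 | 0011100010

0011100010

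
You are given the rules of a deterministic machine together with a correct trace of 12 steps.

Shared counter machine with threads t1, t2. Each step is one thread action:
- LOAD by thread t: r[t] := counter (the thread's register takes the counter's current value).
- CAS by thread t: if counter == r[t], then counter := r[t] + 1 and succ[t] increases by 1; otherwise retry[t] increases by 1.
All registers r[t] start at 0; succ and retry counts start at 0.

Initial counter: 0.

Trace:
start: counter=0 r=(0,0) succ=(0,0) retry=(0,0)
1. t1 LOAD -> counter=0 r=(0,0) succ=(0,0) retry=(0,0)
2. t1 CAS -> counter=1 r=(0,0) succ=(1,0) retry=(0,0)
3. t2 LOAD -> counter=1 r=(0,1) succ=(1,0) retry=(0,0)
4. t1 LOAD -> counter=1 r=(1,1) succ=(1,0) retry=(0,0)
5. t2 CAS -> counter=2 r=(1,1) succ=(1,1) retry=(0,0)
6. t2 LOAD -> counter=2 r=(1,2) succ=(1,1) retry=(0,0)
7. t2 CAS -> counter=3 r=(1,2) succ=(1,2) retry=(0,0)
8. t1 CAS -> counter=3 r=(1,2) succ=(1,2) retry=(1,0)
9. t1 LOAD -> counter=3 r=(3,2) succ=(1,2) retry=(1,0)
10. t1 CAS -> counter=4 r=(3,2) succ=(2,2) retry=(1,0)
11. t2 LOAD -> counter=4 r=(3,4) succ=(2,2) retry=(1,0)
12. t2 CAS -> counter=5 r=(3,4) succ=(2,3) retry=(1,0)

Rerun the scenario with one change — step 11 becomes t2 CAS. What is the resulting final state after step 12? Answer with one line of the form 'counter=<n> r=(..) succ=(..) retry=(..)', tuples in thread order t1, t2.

(re-executing from step 11 with the substitution; state before step 11: counter=4 r=(3,2) succ=(2,2) retry=(1,0))
11. t2 CAS -> counter=4 r=(3,2) succ=(2,2) retry=(1,1)
12. t2 CAS -> counter=4 r=(3,2) succ=(2,2) retry=(1,2)

counter=4 r=(3,2) succ=(2,2) retry=(1,2)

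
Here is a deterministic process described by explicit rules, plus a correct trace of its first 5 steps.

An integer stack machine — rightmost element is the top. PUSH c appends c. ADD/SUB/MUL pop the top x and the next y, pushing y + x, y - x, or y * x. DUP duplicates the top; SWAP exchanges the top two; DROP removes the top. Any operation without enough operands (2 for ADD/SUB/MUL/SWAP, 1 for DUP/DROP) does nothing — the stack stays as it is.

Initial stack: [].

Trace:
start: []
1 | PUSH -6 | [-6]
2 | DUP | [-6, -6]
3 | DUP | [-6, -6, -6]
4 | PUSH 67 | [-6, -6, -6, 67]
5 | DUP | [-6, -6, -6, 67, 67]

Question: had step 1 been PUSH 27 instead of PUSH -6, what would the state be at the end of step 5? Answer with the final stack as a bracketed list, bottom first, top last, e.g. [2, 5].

(re-executing from step 1 with the substitution; state before step 1: [])
1 | PUSH 27 | [27]
2 | DUP | [27, 27]
3 | DUP | [27, 27, 27]
4 | PUSH 67 | [27, 27, 27, 67]
5 | DUP | [27, 27, 27, 67, 67]

[27, 27, 27, 67, 67]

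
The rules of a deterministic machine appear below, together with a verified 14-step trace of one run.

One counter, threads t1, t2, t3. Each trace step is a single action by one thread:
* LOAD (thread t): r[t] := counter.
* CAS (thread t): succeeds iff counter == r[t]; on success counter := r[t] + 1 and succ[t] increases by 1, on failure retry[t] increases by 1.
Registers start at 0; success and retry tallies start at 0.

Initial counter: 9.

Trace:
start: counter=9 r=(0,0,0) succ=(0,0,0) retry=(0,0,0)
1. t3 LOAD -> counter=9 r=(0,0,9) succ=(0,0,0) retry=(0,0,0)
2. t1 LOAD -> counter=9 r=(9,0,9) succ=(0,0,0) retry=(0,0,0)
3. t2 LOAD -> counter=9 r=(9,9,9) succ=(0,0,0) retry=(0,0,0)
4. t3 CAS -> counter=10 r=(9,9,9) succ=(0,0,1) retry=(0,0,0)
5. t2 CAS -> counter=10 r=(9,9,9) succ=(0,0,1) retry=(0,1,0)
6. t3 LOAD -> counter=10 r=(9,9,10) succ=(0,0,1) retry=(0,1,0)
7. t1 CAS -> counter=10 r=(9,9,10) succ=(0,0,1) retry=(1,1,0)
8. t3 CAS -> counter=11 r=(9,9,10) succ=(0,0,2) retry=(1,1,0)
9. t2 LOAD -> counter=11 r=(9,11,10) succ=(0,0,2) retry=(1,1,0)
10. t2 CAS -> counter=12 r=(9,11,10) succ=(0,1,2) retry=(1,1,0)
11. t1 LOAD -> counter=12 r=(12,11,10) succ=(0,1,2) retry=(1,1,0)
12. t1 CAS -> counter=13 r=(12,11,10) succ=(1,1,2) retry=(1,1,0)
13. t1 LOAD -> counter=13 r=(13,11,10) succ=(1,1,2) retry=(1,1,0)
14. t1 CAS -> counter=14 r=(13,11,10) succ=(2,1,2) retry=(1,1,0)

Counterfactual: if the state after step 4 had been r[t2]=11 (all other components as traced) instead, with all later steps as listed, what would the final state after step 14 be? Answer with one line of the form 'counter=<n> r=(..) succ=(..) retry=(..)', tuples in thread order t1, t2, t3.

counter=14 r=(13,11,10) succ=(2,1,2) retry=(1,1,0)

state after step 4 := counter=10 r=(9,11,9) succ=(0,0,1) retry=(0,0,0)
5. t2 CAS -> counter=10 r=(9,11,9) succ=(0,0,1) retry=(0,1,0)
6. t3 LOAD -> counter=10 r=(9,11,10) succ=(0,0,1) retry=(0,1,0)
7. t1 CAS -> counter=10 r=(9,11,10) succ=(0,0,1) retry=(1,1,0)
8. t3 CAS -> counter=11 r=(9,11,10) succ=(0,0,2) retry=(1,1,0)
9. t2 LOAD -> counter=11 r=(9,11,10) succ=(0,0,2) retry=(1,1,0)
10. t2 CAS -> counter=12 r=(9,11,10) succ=(0,1,2) retry=(1,1,0)
11. t1 LOAD -> counter=12 r=(12,11,10) succ=(0,1,2) retry=(1,1,0)
12. t1 CAS -> counter=13 r=(12,11,10) succ=(1,1,2) retry=(1,1,0)
13. t1 LOAD -> counter=13 r=(13,11,10) succ=(1,1,2) retry=(1,1,0)
14. t1 CAS -> counter=14 r=(13,11,10) succ=(2,1,2) retry=(1,1,0)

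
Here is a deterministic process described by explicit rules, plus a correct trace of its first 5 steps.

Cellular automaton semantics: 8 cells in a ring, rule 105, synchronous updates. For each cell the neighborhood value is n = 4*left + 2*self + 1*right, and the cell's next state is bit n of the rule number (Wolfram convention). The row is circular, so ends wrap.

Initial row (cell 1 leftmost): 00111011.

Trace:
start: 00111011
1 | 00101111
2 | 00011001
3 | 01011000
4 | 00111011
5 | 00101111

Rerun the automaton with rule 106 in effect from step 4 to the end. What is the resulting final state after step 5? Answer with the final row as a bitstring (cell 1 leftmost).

01101001

(re-executing steps 4..5 under rule 106; state before step 4: 01011000)
4 | 10111000
5 | 01101001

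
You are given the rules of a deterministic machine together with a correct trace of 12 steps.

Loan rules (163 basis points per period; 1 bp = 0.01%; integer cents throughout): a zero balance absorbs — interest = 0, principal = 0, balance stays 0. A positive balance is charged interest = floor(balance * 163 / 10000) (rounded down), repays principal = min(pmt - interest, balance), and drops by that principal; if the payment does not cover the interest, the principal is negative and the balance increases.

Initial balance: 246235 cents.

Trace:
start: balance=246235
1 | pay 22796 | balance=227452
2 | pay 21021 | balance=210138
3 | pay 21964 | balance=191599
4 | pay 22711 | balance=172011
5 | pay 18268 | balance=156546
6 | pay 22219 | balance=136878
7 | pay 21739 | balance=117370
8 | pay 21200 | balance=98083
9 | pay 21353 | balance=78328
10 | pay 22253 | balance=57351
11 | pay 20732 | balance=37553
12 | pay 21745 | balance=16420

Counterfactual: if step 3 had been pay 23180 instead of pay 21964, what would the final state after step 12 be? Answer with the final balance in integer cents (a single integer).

(re-executing from step 3 with the substitution; state before step 3: balance=210138)
3 | pay 23180 | balance=190383
4 | pay 22711 | balance=170775
5 | pay 18268 | balance=155290
6 | pay 22219 | balance=135602
7 | pay 21739 | balance=116073
8 | pay 21200 | balance=96764
9 | pay 21353 | balance=76988
10 | pay 22253 | balance=55989
11 | pay 20732 | balance=36169
12 | pay 21745 | balance=15013

15013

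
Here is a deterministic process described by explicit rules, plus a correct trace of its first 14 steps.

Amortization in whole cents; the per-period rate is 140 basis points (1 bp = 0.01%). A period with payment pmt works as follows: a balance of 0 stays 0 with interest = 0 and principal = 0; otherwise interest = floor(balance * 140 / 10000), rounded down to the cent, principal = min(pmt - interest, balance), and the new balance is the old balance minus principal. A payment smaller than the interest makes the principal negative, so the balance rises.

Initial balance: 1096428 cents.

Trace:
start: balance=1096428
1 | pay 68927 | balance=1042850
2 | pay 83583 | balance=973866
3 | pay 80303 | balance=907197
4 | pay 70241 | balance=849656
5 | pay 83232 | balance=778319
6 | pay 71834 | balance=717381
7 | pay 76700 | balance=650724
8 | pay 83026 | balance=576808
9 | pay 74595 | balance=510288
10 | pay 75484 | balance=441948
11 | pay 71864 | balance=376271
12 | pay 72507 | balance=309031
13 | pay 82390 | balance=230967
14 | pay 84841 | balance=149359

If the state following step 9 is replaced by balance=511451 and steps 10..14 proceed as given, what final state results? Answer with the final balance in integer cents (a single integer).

150605

state after step 9 := balance=511451
10 | pay 75484 | balance=443127
11 | pay 71864 | balance=377466
12 | pay 72507 | balance=310243
13 | pay 82390 | balance=232196
14 | pay 84841 | balance=150605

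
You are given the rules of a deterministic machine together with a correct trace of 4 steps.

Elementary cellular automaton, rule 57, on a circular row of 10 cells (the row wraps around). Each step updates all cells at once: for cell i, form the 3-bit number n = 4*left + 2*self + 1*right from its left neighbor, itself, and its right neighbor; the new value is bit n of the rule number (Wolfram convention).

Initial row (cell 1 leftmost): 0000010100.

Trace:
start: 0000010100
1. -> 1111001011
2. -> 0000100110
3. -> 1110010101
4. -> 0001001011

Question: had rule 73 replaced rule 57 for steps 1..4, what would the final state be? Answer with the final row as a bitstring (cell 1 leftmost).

0001000001

(re-executing steps 1..4 under rule 73; state before step 1: 0000010100)
1. -> 1111000001
2. -> 0001011101
3. -> 0100010100
4. -> 0001000001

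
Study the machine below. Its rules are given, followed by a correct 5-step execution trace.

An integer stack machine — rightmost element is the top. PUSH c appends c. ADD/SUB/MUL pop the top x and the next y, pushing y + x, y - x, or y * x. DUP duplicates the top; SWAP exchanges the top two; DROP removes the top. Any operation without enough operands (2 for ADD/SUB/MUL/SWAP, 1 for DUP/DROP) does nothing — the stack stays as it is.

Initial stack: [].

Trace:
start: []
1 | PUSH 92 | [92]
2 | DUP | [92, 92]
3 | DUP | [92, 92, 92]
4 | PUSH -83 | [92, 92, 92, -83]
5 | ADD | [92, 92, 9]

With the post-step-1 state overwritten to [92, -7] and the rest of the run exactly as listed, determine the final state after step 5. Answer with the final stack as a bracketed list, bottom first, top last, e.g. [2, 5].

[92, -7, -7, -90]

state after step 1 := [92, -7]
2 | DUP | [92, -7, -7]
3 | DUP | [92, -7, -7, -7]
4 | PUSH -83 | [92, -7, -7, -7, -83]
5 | ADD | [92, -7, -7, -90]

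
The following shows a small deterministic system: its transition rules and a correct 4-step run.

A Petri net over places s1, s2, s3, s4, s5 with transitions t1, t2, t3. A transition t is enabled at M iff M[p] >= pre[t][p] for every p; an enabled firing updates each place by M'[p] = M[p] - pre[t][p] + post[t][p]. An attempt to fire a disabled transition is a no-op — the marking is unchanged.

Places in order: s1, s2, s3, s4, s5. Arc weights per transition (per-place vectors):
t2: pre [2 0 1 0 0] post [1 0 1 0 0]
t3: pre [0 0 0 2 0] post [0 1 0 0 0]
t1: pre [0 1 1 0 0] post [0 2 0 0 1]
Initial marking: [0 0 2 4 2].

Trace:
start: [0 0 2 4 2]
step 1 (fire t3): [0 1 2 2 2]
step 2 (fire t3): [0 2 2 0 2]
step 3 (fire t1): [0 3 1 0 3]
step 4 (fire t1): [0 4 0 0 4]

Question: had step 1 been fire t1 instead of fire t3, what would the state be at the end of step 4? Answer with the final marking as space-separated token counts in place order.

(re-executing from step 1 with the substitution; state before step 1: [0 0 2 4 2])
step 1 (fire t1): [0 0 2 4 2]
step 2 (fire t3): [0 1 2 2 2]
step 3 (fire t1): [0 2 1 2 3]
step 4 (fire t1): [0 3 0 2 4]

0 3 0 2 4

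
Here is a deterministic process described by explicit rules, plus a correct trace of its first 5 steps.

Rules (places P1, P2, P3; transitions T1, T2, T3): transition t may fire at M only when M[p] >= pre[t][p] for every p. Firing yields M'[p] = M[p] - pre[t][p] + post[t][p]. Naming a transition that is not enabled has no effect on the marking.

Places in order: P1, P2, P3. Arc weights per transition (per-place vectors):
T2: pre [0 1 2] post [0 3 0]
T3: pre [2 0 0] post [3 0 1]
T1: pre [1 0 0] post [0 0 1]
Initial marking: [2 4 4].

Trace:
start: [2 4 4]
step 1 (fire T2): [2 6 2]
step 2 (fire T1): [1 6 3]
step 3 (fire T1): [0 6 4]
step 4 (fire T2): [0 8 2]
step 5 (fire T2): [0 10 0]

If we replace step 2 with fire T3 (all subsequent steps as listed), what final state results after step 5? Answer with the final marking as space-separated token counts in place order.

(re-executing from step 2 with the substitution; state before step 2: [2 6 2])
step 2 (fire T3): [3 6 3]
step 3 (fire T1): [2 6 4]
step 4 (fire T2): [2 8 2]
step 5 (fire T2): [2 10 0]

2 10 0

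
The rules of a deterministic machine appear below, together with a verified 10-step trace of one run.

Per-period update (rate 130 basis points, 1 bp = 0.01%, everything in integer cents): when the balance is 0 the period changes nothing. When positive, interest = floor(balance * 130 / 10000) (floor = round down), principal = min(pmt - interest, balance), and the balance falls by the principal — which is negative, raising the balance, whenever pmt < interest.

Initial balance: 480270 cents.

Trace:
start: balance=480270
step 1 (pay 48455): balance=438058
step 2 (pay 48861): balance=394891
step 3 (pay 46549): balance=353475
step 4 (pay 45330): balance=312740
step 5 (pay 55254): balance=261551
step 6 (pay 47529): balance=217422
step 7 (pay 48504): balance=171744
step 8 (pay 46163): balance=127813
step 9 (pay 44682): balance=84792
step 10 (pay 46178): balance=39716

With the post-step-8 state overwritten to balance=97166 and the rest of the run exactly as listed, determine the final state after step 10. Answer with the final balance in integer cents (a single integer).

8267

state after step 8 := balance=97166
step 9 (pay 44682): balance=53747
step 10 (pay 46178): balance=8267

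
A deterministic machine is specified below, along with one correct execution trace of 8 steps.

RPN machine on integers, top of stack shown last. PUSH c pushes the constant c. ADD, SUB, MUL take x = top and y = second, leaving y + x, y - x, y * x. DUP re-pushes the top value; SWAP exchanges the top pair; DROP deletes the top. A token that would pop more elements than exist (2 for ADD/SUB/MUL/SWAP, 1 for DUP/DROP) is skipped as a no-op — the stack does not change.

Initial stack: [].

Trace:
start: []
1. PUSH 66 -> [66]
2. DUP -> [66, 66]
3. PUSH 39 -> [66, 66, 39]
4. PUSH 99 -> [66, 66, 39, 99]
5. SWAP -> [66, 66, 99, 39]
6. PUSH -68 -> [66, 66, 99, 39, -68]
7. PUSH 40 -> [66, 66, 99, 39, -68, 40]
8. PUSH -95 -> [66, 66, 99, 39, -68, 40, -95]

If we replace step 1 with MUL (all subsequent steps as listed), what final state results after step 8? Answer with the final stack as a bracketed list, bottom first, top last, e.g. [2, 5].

[99, 39, -68, 40, -95]

(re-executing from step 1 with the substitution; state before step 1: [])
1. MUL -> []
2. DUP -> []
3. PUSH 39 -> [39]
4. PUSH 99 -> [39, 99]
5. SWAP -> [99, 39]
6. PUSH -68 -> [99, 39, -68]
7. PUSH 40 -> [99, 39, -68, 40]
8. PUSH -95 -> [99, 39, -68, 40, -95]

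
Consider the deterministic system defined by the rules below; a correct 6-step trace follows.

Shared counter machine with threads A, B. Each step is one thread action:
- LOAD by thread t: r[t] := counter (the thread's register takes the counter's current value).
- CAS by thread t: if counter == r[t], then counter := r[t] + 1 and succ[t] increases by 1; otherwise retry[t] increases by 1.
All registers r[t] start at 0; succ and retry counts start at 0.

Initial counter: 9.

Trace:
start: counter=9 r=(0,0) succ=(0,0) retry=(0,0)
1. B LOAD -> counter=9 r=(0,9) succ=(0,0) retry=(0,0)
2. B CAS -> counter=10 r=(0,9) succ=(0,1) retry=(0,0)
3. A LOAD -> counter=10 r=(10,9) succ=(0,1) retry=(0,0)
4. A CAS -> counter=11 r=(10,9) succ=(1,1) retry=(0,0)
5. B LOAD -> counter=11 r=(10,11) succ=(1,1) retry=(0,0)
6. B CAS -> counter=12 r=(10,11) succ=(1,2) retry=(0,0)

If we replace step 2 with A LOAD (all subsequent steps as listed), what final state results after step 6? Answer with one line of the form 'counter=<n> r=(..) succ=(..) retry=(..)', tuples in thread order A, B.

(re-executing from step 2 with the substitution; state before step 2: counter=9 r=(0,9) succ=(0,0) retry=(0,0))
2. A LOAD -> counter=9 r=(9,9) succ=(0,0) retry=(0,0)
3. A LOAD -> counter=9 r=(9,9) succ=(0,0) retry=(0,0)
4. A CAS -> counter=10 r=(9,9) succ=(1,0) retry=(0,0)
5. B LOAD -> counter=10 r=(9,10) succ=(1,0) retry=(0,0)
6. B CAS -> counter=11 r=(9,10) succ=(1,1) retry=(0,0)

counter=11 r=(9,10) succ=(1,1) retry=(0,0)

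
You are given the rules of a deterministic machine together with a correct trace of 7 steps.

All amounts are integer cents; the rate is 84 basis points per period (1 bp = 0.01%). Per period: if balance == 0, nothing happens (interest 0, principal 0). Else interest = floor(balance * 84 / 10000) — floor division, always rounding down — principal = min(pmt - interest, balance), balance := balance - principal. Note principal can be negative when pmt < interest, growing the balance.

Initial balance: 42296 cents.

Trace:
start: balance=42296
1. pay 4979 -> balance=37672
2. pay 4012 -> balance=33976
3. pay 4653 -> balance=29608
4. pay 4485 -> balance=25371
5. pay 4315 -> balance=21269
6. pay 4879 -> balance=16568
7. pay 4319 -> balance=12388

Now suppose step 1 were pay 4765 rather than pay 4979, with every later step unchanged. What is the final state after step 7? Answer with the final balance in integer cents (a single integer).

12613

(re-executing from step 1 with the substitution; state before step 1: balance=42296)
1. pay 4765 -> balance=37886
2. pay 4012 -> balance=34192
3. pay 4653 -> balance=29826
4. pay 4485 -> balance=25591
5. pay 4315 -> balance=21490
6. pay 4879 -> balance=16791
7. pay 4319 -> balance=12613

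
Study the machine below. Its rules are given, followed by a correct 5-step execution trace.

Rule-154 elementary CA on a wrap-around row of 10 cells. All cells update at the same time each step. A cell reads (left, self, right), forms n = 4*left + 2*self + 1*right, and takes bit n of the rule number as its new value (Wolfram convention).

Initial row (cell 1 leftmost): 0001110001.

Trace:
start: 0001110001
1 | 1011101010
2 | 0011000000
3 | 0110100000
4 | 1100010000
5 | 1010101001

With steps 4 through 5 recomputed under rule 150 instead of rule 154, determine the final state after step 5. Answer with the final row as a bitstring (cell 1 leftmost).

1101001001

(re-executing steps 4..5 under rule 150; state before step 4: 0110100000)
4 | 1000110000
5 | 1101001001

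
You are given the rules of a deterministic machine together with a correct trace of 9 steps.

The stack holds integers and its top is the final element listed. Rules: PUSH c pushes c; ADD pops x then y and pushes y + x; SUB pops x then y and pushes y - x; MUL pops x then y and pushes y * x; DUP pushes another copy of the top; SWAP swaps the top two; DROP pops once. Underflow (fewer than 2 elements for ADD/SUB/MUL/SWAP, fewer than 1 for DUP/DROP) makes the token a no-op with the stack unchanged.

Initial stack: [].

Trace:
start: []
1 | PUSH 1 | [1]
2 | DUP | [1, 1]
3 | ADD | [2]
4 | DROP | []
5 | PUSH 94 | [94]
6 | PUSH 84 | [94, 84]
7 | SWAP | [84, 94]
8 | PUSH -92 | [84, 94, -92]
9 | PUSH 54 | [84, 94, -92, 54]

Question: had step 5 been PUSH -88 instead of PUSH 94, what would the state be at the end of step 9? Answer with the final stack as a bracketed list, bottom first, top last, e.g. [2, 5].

(re-executing from step 5 with the substitution; state before step 5: [])
5 | PUSH -88 | [-88]
6 | PUSH 84 | [-88, 84]
7 | SWAP | [84, -88]
8 | PUSH -92 | [84, -88, -92]
9 | PUSH 54 | [84, -88, -92, 54]

[84, -88, -92, 54]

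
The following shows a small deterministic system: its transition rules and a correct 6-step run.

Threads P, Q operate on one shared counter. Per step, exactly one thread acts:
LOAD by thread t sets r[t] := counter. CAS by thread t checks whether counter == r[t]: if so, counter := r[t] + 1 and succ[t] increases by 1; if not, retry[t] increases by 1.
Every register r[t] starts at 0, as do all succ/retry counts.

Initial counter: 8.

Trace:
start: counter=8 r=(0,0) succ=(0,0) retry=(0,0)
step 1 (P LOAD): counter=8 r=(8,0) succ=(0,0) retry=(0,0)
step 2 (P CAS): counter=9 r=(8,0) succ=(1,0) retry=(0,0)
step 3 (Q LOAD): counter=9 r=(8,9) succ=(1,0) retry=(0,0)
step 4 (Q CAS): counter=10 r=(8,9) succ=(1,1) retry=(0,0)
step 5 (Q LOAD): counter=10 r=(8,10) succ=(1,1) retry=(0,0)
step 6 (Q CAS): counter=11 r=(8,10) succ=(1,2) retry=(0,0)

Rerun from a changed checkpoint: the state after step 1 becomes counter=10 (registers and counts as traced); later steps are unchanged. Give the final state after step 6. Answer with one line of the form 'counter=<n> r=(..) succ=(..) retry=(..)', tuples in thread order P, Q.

counter=12 r=(8,11) succ=(0,2) retry=(1,0)

state after step 1 := counter=10 r=(8,0) succ=(0,0) retry=(0,0)
step 2 (P CAS): counter=10 r=(8,0) succ=(0,0) retry=(1,0)
step 3 (Q LOAD): counter=10 r=(8,10) succ=(0,0) retry=(1,0)
step 4 (Q CAS): counter=11 r=(8,10) succ=(0,1) retry=(1,0)
step 5 (Q LOAD): counter=11 r=(8,11) succ=(0,1) retry=(1,0)
step 6 (Q CAS): counter=12 r=(8,11) succ=(0,2) retry=(1,0)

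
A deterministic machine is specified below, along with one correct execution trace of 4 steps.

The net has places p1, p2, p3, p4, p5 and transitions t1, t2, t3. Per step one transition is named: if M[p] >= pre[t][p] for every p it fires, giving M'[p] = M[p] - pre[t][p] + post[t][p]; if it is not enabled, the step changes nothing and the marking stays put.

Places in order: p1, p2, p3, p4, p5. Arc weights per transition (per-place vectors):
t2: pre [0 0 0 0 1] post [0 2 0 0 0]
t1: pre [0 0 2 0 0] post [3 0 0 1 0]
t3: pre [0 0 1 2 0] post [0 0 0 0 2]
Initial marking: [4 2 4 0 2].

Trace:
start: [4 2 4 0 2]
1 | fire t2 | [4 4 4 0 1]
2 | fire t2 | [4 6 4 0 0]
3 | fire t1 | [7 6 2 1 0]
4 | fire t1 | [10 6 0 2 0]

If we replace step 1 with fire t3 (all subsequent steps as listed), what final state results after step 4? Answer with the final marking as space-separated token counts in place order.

(re-executing from step 1 with the substitution; state before step 1: [4 2 4 0 2])
1 | fire t3 | [4 2 4 0 2]
2 | fire t2 | [4 4 4 0 1]
3 | fire t1 | [7 4 2 1 1]
4 | fire t1 | [10 4 0 2 1]

10 4 0 2 1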